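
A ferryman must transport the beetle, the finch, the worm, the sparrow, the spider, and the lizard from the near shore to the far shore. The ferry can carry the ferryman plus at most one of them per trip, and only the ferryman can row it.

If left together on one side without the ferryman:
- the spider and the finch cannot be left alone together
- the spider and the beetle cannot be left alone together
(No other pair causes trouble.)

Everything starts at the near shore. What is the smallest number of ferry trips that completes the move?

13

Counting alone: the ferryman can take at most 1 across per trip to the far shore, so moving all 6 needs at least 6 loaded trips out, with a return between consecutive ones — at least 11 crossings.
The safety rule pushes this higher. Following every safe sequence of crossings, the most of the 6 that can be at the far shore as the ferry arrives there on crossing 11 is 5 — never all 6.
So no plan with fewer than 13 crossings exists, and this one achieves 13:
1. Ferryman goes to the far shore with the spider.  [the near shore: the beetle, the finch, the lizard, the sparrow, the worm | the far shore: the spider]
2. Ferryman goes back to the near shore alone.  [the near shore: the beetle, the finch, the lizard, the sparrow, the worm | the far shore: the spider]
3. Ferryman goes to the far shore with the beetle.  [the near shore: the finch, the lizard, the sparrow, the worm | the far shore: the beetle, the spider]
4. Ferryman goes back to the near shore with the spider.  [the near shore: the finch, the lizard, the sparrow, the spider, the worm | the far shore: the beetle]
5. Ferryman goes to the far shore with the finch.  [the near shore: the lizard, the sparrow, the spider, the worm | the far shore: the beetle, the finch]
6. Ferryman goes back to the near shore alone.  [the near shore: the lizard, the sparrow, the spider, the worm | the far shore: the beetle, the finch]
7. Ferryman goes to the far shore with the worm.  [the near shore: the lizard, the sparrow, the spider | the far shore: the beetle, the finch, the worm]
8. Ferryman goes back to the near shore alone.  [the near shore: the lizard, the sparrow, the spider | the far shore: the beetle, the finch, the worm]
9. Ferryman goes to the far shore with the sparrow.  [the near shore: the lizard, the spider | the far shore: the beetle, the finch, the sparrow, the worm]
10. Ferryman goes back to the near shore alone.  [the near shore: the lizard, the spider | the far shore: the beetle, the finch, the sparrow, the worm]
11. Ferryman goes to the far shore with the lizard.  [the near shore: the spider | the far shore: the beetle, the finch, the lizard, the sparrow, the worm]
12. Ferryman goes back to the near shore alone.  [the near shore: the spider | the far shore: the beetle, the finch, the lizard, the sparrow, the worm]
13. Ferryman goes to the far shore with the spider.  [the near shore: — | the far shore: the beetle, the finch, the lizard, the sparrow, the spider, the worm]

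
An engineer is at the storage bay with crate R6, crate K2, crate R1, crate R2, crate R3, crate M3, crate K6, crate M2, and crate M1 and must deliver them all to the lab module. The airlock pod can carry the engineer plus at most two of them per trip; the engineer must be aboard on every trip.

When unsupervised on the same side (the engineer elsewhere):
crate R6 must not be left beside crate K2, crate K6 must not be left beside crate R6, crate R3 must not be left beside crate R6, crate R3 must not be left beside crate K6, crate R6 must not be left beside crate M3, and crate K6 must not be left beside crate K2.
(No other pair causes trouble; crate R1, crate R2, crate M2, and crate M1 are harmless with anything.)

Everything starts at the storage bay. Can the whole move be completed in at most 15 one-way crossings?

Yes — this plan uses 15 crossings (≤ 15):
1. Engineer goes to the lab module with crate K6 and crate R6.
2. Engineer goes back to the storage bay with crate R6.
3. Engineer goes to the lab module with crate R1 and crate R6.
4. Engineer goes back to the storage bay with crate R6.
5. Engineer goes to the lab module with crate R2 and crate R6.
6. Engineer goes back to the storage bay with crate R6.
7. Engineer goes to the lab module with crate M3 and crate R6.
8. Engineer goes back to the storage bay with crate R6.
9. Engineer goes to the lab module with crate M2 and crate R6.
10. Engineer goes back to the storage bay with crate R6.
11. Engineer goes to the lab module with crate M1 and crate R6.
12. Engineer goes back to the storage bay with crate R6.
13. Engineer goes to the lab module with crate K2 and crate R3.
14. Engineer goes back to the storage bay with crate K6.
15. Engineer goes to the lab module with crate K6 and crate R6.

Yes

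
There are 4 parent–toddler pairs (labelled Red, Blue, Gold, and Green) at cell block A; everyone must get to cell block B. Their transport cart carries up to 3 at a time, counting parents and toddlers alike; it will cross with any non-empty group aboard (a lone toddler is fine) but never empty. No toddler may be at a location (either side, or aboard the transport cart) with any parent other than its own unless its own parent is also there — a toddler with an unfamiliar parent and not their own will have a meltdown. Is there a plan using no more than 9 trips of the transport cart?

Yes — this plan uses 9 crossings (≤ 9):
1. parent Red and toddler Red cross → cell block B.
2. parent Red crosses ← cell block A.
3. parent Blue, parent Red, and toddler Blue cross → cell block B.
4. parent Red and toddler Red cross ← cell block A.
5. parent Gold, parent Green, and parent Red cross → cell block B.
6. toddler Blue crosses ← cell block A.
7. toddler Blue and toddler Red cross → cell block B.
8. toddler Red crosses ← cell block A.
9. toddler Gold, toddler Green, and toddler Red cross → cell block B.

Yes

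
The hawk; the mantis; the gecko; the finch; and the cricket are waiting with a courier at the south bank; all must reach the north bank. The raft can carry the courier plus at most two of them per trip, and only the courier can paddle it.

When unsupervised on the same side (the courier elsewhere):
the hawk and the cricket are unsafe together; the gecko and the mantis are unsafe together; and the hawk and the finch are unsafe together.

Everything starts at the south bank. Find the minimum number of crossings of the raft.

5

Counting alone: the courier can take at most 2 across per trip to the north bank, so moving all 5 needs at least 3 loaded trips out, with a return between consecutive ones — at least 5 crossings.
The plan below uses exactly 5 crossings, so it is optimal:
1. Courier goes to the north bank with the hawk and the mantis.
2. Courier goes back to the south bank alone.
3. Courier goes to the north bank with the cricket and the finch.
4. Courier goes back to the south bank with the hawk.
5. Courier goes to the north bank with the gecko and the hawk.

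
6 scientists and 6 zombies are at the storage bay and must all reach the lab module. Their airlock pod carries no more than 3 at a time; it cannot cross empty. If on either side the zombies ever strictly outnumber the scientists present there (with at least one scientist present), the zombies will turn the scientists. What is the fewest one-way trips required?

Following every safe sequence of crossings from the start, the most of the 12 that can be at the lab module as the airlock pod arrives there on crossings 1, 3, 5 is 3, 5, 6 respectively; the best ever achieved is 6 of 12.
From crossing 7 on, no configuration arises that was not already reachable earlier: only 17 distinct safe configurations (who is on which side, and where the airlock pod is) can ever be reached, none of them has everyone across, and every continuation just revisits them. They are: 0 scientists + 0 zombies across (airlock pod back at the start); 0 scientists + 1 zombie across (airlock pod there); 0 scientists + 1 zombie across (airlock pod back at the start); 0 scientists + 2 zombies across (airlock pod there); 0 scientists + 2 zombies across (airlock pod back at the start); 0 scientists + 3 zombies across (airlock pod there); 0 scientists + 3 zombies across (airlock pod back at the start); 0 scientists + 4 zombies across (airlock pod there); 0 scientists + 4 zombies across (airlock pod back at the start); 0 scientists + 5 zombies across (airlock pod there); 0 scientists + 5 zombies across (airlock pod back at the start); 0 scientists + 6 zombies across (airlock pod there); 1 scientist + 1 zombie across (airlock pod there); 1 scientist + 1 zombie across (airlock pod back at the start); 2 scientists + 2 zombies across (airlock pod there); 2 scientists + 2 zombies across (airlock pod back at the start); 3 scientists + 3 zombies across (airlock pod there). So no valid plan exists.

impossible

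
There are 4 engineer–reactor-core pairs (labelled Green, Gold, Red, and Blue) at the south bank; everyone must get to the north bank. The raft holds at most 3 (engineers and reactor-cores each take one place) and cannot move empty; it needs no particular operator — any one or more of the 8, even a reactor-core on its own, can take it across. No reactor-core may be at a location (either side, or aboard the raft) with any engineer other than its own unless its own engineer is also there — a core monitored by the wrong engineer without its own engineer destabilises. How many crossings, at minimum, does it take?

9

Counting alone: each trip to the north bank takes at most 3 across and each return brings at least 1 back, so after t trips out (and t−1 returns) at most 3t − (t−1) of the 8 are across; that first reaches 8 at t = 4, so at least 7 crossings are needed.
The safety rule pushes this higher. Following every safe sequence of crossings, the most of the 8 that can be at the north bank as the raft arrives there on crossing 7 is 7 — never all 8.
So no plan with fewer than 9 crossings exists, and this one achieves 9:
1. engineer Green and reactor-core Green cross → the north bank.
2. engineer Green crosses ← the south bank.
3. engineer Gold, engineer Green, and reactor-core Gold cross → the north bank.
4. engineer Green and reactor-core Green cross ← the south bank.
5. engineer Blue, engineer Green, and engineer Red cross → the north bank.
6. reactor-core Gold crosses ← the south bank.
7. reactor-core Gold and reactor-core Green cross → the north bank.
8. reactor-core Green crosses ← the south bank.
9. reactor-core Blue, reactor-core Green, and reactor-core Red cross → the north bank.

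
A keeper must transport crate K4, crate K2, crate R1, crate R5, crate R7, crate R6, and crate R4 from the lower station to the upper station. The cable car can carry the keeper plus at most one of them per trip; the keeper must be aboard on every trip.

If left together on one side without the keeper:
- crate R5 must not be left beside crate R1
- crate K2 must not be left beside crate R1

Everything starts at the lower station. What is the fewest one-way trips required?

15

Counting alone: the keeper can take at most 1 across per trip to the upper station, so moving all 7 needs at least 7 loaded trips out, with a return between consecutive ones — at least 13 crossings.
The safety rule pushes this higher. Following every safe sequence of crossings, the most of the 7 that can be at the upper station as the cable car arrives there on crossing 13 is 6 — never all 7.
So no plan with fewer than 15 crossings exists, and this one achieves 15:
1. Keeper goes to the upper station with crate R1.  [the lower station: crate K2, crate K4, crate R4, crate R5, crate R6, crate R7 | the upper station: crate R1]
2. Keeper goes back to the lower station alone.  [the lower station: crate K2, crate K4, crate R4, crate R5, crate R6, crate R7 | the upper station: crate R1]
3. Keeper goes to the upper station with crate K4.  [the lower station: crate K2, crate R4, crate R5, crate R6, crate R7 | the upper station: crate K4, crate R1]
4. Keeper goes back to the lower station alone.  [the lower station: crate K2, crate R4, crate R5, crate R6, crate R7 | the upper station: crate K4, crate R1]
5. Keeper goes to the upper station with crate K2.  [the lower station: crate R4, crate R5, crate R6, crate R7 | the upper station: crate K2, crate K4, crate R1]
6. Keeper goes back to the lower station with crate R1.  [the lower station: crate R1, crate R4, crate R5, crate R6, crate R7 | the upper station: crate K2, crate K4]
7. Keeper goes to the upper station with crate R5.  [the lower station: crate R1, crate R4, crate R6, crate R7 | the upper station: crate K2, crate K4, crate R5]
8. Keeper goes back to the lower station alone.  [the lower station: crate R1, crate R4, crate R6, crate R7 | the upper station: crate K2, crate K4, crate R5]
9. Keeper goes to the upper station with crate R7.  [the lower station: crate R1, crate R4, crate R6 | the upper station: crate K2, crate K4, crate R5, crate R7]
10. Keeper goes back to the lower station alone.  [the lower station: crate R1, crate R4, crate R6 | the upper station: crate K2, crate K4, crate R5, crate R7]
11. Keeper goes to the upper station with crate R6.  [the lower station: crate R1, crate R4 | the upper station: crate K2, crate K4, crate R5, crate R6, crate R7]
12. Keeper goes back to the lower station alone.  [the lower station: crate R1, crate R4 | the upper station: crate K2, crate K4, crate R5, crate R6, crate R7]
13. Keeper goes to the upper station with crate R4.  [the lower station: crate R1 | the upper station: crate K2, crate K4, crate R4, crate R5, crate R6, crate R7]
14. Keeper goes back to the lower station alone.  [the lower station: crate R1 | the upper station: crate K2, crate K4, crate R4, crate R5, crate R6, crate R7]
15. Keeper goes to the upper station with crate R1.  [the lower station: — | the upper station: crate K2, crate K4, crate R1, crate R4, crate R5, crate R6, crate R7]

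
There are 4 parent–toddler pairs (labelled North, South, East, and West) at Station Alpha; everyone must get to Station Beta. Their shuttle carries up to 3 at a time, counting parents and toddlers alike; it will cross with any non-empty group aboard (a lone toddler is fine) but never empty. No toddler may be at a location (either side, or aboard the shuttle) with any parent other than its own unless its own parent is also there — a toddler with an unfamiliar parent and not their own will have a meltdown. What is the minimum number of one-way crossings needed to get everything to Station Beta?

9

Counting alone: each trip to Station Beta takes at most 3 across and each return brings at least 1 back, so after t trips out (and t−1 returns) at most 3t − (t−1) of the 8 are across; that first reaches 8 at t = 4, so at least 7 crossings are needed.
The safety rule pushes this higher. Following every safe sequence of crossings, the most of the 8 that can be at Station Beta as the shuttle arrives there on crossing 7 is 7 — never all 8.
So no plan with fewer than 9 crossings exists, and this one achieves 9:
1. parent North and toddler North cross → Station Beta.
2. parent North crosses ← Station Alpha.
3. parent North, parent South, and toddler South cross → Station Beta.
4. parent North and toddler North cross ← Station Alpha.
5. parent East, parent North, and parent West cross → Station Beta.
6. toddler South crosses ← Station Alpha.
7. toddler North and toddler South cross → Station Beta.
8. toddler North crosses ← Station Alpha.
9. toddler East, toddler North, and toddler West cross → Station Beta.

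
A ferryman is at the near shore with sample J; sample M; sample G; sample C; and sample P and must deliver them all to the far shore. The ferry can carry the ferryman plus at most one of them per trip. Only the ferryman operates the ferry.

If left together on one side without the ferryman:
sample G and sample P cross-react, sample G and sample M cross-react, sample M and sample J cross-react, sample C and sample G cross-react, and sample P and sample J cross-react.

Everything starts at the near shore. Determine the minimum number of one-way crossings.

impossible

Whatever the first load, the items left behind include a forbidden pair without the ferryman. No opening move is safe, so no plan exists.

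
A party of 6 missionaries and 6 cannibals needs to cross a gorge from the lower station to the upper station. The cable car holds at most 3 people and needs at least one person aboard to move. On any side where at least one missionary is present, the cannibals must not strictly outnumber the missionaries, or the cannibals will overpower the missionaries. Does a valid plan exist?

No

Following every safe sequence of crossings from the start, the most of the 12 that can be at the upper station as the cable car arrives there on crossings 1, 3, 5 is 3, 5, 6 respectively; the best ever achieved is 6 of 12.
From crossing 7 on, no configuration arises that was not already reachable earlier: only 17 distinct safe configurations (who is on which side, and where the cable car is) can ever be reached, none of them has everyone across, and every continuation just revisits them. They are: 0 missionaries + 0 cannibals across (cable car back at the start); 0 missionaries + 1 cannibal across (cable car there); 0 missionaries + 1 cannibal across (cable car back at the start); 0 missionaries + 2 cannibals across (cable car there); 0 missionaries + 2 cannibals across (cable car back at the start); 0 missionaries + 3 cannibals across (cable car there); 0 missionaries + 3 cannibals across (cable car back at the start); 0 missionaries + 4 cannibals across (cable car there); 0 missionaries + 4 cannibals across (cable car back at the start); 0 missionaries + 5 cannibals across (cable car there); 0 missionaries + 5 cannibals across (cable car back at the start); 0 missionaries + 6 cannibals across (cable car there); 1 missionary + 1 cannibal across (cable car there); 1 missionary + 1 cannibal across (cable car back at the start); 2 missionaries + 2 cannibals across (cable car there); 2 missionaries + 2 cannibals across (cable car back at the start); 3 missionaries + 3 cannibals across (cable car there). So no valid plan exists.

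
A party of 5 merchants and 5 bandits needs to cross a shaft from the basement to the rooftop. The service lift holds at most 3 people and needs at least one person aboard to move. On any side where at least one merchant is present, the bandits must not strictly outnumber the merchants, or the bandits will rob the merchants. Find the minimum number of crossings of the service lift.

Counting alone: each trip to the rooftop takes at most 3 across and each return brings at least 1 back, so after t trips out (and t−1 returns) at most 3t − (t−1) of the 10 are across; that first reaches 10 at t = 5, so at least 9 crossings are needed.
The safety rule pushes this higher. Following every safe sequence of crossings, the most of the 10 that can be at the rooftop as the service lift arrives there on crossing 9 is 9 — never all 10.
So no plan with fewer than 11 crossings exists, and this one achieves 11:
1. 2 bandits → the rooftop.  (the basement: 5M 3B; the rooftop: 0M 2B)
2. 1 bandit ← the basement.  (the basement: 5M 4B; the rooftop: 0M 1B)
3. 3 bandits → the rooftop.  (the basement: 5M 1B; the rooftop: 0M 4B)
4. 1 bandit ← the basement.  (the basement: 5M 2B; the rooftop: 0M 3B)
5. 3 merchants → the rooftop.  (the basement: 2M 2B; the rooftop: 3M 3B)
6. 1 merchant and 1 bandit ← the basement.  (the basement: 3M 3B; the rooftop: 2M 2B)
7. 3 merchants → the rooftop.  (the basement: 0M 3B; the rooftop: 5M 2B)
8. 1 bandit ← the basement.  (the basement: 0M 4B; the rooftop: 5M 1B)
9. 2 bandits → the rooftop.  (the basement: 0M 2B; the rooftop: 5M 3B)
10. 1 bandit ← the basement.  (the basement: 0M 3B; the rooftop: 5M 2B)
11. 3 bandits → the rooftop.  (the basement: 0M 0B; the rooftop: 5M 5B)

11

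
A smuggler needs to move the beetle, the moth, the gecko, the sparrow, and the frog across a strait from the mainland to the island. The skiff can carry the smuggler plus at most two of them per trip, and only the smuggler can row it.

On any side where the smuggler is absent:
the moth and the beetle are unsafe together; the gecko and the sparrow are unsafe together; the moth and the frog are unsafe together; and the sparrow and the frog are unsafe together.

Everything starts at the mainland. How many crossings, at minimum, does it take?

7

Counting alone: the smuggler can take at most 2 across per trip to the island, so moving all 5 needs at least 3 loaded trips out, with a return between consecutive ones — at least 5 crossings.
The safety rule pushes this higher. Following every safe sequence of crossings, the most of the 5 that can be at the island as the skiff arrives there on crossing 5 is 4 — never all 5.
So no plan with fewer than 7 crossings exists, and this one achieves 7:
1. Smuggler goes to the island with the moth and the sparrow.  [the mainland: the beetle, the frog, the gecko | the island: the moth, the sparrow]
2. Smuggler goes back to the mainland alone.  [the mainland: the beetle, the frog, the gecko | the island: the moth, the sparrow]
3. Smuggler goes to the island with the beetle.  [the mainland: the frog, the gecko | the island: the beetle, the moth, the sparrow]
4. Smuggler goes back to the mainland with the moth.  [the mainland: the frog, the gecko, the moth | the island: the beetle, the sparrow]
5. Smuggler goes to the island with the frog and the gecko.  [the mainland: the moth | the island: the beetle, the frog, the gecko, the sparrow]
6. Smuggler goes back to the mainland with the sparrow.  [the mainland: the moth, the sparrow | the island: the beetle, the frog, the gecko]
7. Smuggler goes to the island with the moth and the sparrow.  [the mainland: — | the island: the beetle, the frog, the gecko, the moth, the sparrow]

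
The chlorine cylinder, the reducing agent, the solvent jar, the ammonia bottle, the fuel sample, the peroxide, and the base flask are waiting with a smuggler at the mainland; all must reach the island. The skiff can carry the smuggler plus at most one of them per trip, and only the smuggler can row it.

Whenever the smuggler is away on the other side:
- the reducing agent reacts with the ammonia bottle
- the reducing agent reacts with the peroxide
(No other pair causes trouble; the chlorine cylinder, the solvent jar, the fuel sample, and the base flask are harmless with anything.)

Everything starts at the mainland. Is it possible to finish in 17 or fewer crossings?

Yes — this plan uses 15 crossings (≤ 17):
1. Smuggler goes to the island with the reducing agent.  [the mainland: the ammonia bottle, the base flask, the chlorine cylinder, the fuel sample, the peroxide, the solvent jar | the island: the reducing agent]
2. Smuggler goes back to the mainland alone.  [the mainland: the ammonia bottle, the base flask, the chlorine cylinder, the fuel sample, the peroxide, the solvent jar | the island: the reducing agent]
3. Smuggler goes to the island with the chlorine cylinder.  [the mainland: the ammonia bottle, the base flask, the fuel sample, the peroxide, the solvent jar | the island: the chlorine cylinder, the reducing agent]
4. Smuggler goes back to the mainland alone.  [the mainland: the ammonia bottle, the base flask, the fuel sample, the peroxide, the solvent jar | the island: the chlorine cylinder, the reducing agent]
5. Smuggler goes to the island with the solvent jar.  [the mainland: the ammonia bottle, the base flask, the fuel sample, the peroxide | the island: the chlorine cylinder, the reducing agent, the solvent jar]
6. Smuggler goes back to the mainland alone.  [the mainland: the ammonia bottle, the base flask, the fuel sample, the peroxide | the island: the chlorine cylinder, the reducing agent, the solvent jar]
7. Smuggler goes to the island with the ammonia bottle.  [the mainland: the base flask, the fuel sample, the peroxide | the island: the ammonia bottle, the chlorine cylinder, the reducing agent, the solvent jar]
8. Smuggler goes back to the mainland with the reducing agent.  [the mainland: the base flask, the fuel sample, the peroxide, the reducing agent | the island: the ammonia bottle, the chlorine cylinder, the solvent jar]
9. Smuggler goes to the island with the peroxide.  [the mainland: the base flask, the fuel sample, the reducing agent | the island: the ammonia bottle, the chlorine cylinder, the peroxide, the solvent jar]
10. Smuggler goes back to the mainland alone.  [the mainland: the base flask, the fuel sample, the reducing agent | the island: the ammonia bottle, the chlorine cylinder, the peroxide, the solvent jar]
11. Smuggler goes to the island with the fuel sample.  [the mainland: the base flask, the reducing agent | the island: the ammonia bottle, the chlorine cylinder, the fuel sample, the peroxide, the solvent jar]
12. Smuggler goes back to the mainland alone.  [the mainland: the base flask, the reducing agent | the island: the ammonia bottle, the chlorine cylinder, the fuel sample, the peroxide, the solvent jar]
13. Smuggler goes to the island with the base flask.  [the mainland: the reducing agent | the island: the ammonia bottle, the base flask, the chlorine cylinder, the fuel sample, the peroxide, the solvent jar]
14. Smuggler goes back to the mainland alone.  [the mainland: the reducing agent | the island: the ammonia bottle, the base flask, the chlorine cylinder, the fuel sample, the peroxide, the solvent jar]
15. Smuggler goes to the island with the reducing agent.  [the mainland: — | the island: the ammonia bottle, the base flask, the chlorine cylinder, the fuel sample, the peroxide, the reducing agent, the solvent jar]

Yes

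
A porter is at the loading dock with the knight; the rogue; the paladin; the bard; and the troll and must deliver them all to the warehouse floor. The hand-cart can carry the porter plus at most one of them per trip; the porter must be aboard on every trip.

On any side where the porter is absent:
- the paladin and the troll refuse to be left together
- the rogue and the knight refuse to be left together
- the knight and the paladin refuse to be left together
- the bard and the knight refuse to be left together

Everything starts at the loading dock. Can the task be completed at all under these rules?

No

Whatever the first load, the items left behind include a forbidden pair without the porter. No opening move is safe, so no plan exists.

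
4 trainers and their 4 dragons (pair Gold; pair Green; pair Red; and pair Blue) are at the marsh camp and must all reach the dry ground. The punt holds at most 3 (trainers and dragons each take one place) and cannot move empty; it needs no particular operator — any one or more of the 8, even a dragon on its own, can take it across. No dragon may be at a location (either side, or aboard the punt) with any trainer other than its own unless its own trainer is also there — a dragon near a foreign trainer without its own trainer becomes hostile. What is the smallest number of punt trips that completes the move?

Counting alone: each trip to the dry ground takes at most 3 across and each return brings at least 1 back, so after t trips out (and t−1 returns) at most 3t − (t−1) of the 8 are across; that first reaches 8 at t = 4, so at least 7 crossings are needed.
The safety rule pushes this higher. Following every safe sequence of crossings, the most of the 8 that can be at the dry ground as the punt arrives there on crossing 7 is 7 — never all 8.
So no plan with fewer than 9 crossings exists, and this one achieves 9:
1. dragon Gold and trainer Gold cross → the dry ground.
2. trainer Gold crosses ← the marsh camp.
3. dragon Green, trainer Gold, and trainer Green cross → the dry ground.
4. dragon Gold and trainer Gold cross ← the marsh camp.
5. trainer Blue, trainer Gold, and trainer Red cross → the dry ground.
6. dragon Green crosses ← the marsh camp.
7. dragon Gold and dragon Green cross → the dry ground.
8. dragon Gold crosses ← the marsh camp.
9. dragon Blue, dragon Gold, and dragon Red cross → the dry ground.

9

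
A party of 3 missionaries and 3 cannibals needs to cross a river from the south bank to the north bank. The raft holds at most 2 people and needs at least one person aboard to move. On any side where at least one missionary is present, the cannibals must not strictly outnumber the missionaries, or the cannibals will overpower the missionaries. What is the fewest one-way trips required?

11

Counting alone: each trip to the north bank takes at most 2 across and each return brings at least 1 back, so after t trips out (and t−1 returns) at most 2t − (t−1) of the 6 are across; that first reaches 6 at t = 5, so at least 9 crossings are needed.
The safety rule pushes this higher. Following every safe sequence of crossings, the most of the 6 that can be at the north bank as the raft arrives there on crossing 9 is 5 — never all 6.
So no plan with fewer than 11 crossings exists, and this one achieves 11:
1. 2 cannibals → the north bank.  (the south bank: 3M 1C; the north bank: 0M 2C)
2. 1 cannibal ← the south bank.  (the south bank: 3M 2C; the north bank: 0M 1C)
3. 2 cannibals → the north bank.  (the south bank: 3M 0C; the north bank: 0M 3C)
4. 1 cannibal ← the south bank.  (the south bank: 3M 1C; the north bank: 0M 2C)
5. 2 missionaries → the north bank.  (the south bank: 1M 1C; the north bank: 2M 2C)
6. 1 missionary and 1 cannibal ← the south bank.  (the south bank: 2M 2C; the north bank: 1M 1C)
7. 2 missionaries → the north bank.  (the south bank: 0M 2C; the north bank: 3M 1C)
8. 1 cannibal ← the south bank.  (the south bank: 0M 3C; the north bank: 3M 0C)
9. 2 cannibals → the north bank.  (the south bank: 0M 1C; the north bank: 3M 2C)
10. 1 cannibal ← the south bank.  (the south bank: 0M 2C; the north bank: 3M 1C)
11. 2 cannibals → the north bank.  (the south bank: 0M 0C; the north bank: 3M 3C)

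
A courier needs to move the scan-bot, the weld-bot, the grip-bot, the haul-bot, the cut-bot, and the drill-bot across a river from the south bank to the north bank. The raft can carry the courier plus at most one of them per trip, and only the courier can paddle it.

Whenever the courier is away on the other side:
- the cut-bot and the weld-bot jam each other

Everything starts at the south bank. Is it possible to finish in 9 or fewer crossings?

Counting alone: the courier can take at most 1 across per trip to the north bank, so moving all 6 needs at least 6 loaded trips out, with a return between consecutive ones — at least 11 crossings.
Since 9 < 11, 9 crossings cannot be enough. (The shortest complete plan in fact takes 11:)
1. Courier goes to the north bank with the weld-bot.
2. Courier goes back to the south bank alone.
3. Courier goes to the north bank with the scan-bot.
4. Courier goes back to the south bank alone.
5. Courier goes to the north bank with the grip-bot.
6. Courier goes back to the south bank alone.
7. Courier goes to the north bank with the haul-bot.
8. Courier goes back to the south bank alone.
9. Courier goes to the north bank with the drill-bot.
10. Courier goes back to the south bank alone.
11. Courier goes to the north bank with the cut-bot.

No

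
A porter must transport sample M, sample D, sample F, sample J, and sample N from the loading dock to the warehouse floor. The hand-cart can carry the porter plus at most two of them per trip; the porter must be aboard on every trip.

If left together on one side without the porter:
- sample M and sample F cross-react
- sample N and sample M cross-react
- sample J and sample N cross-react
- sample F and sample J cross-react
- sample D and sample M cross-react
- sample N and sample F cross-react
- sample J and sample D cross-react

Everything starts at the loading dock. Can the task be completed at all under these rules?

No

Whatever the first load, the items left behind include a forbidden pair without the porter. No opening move is safe, so no plan exists.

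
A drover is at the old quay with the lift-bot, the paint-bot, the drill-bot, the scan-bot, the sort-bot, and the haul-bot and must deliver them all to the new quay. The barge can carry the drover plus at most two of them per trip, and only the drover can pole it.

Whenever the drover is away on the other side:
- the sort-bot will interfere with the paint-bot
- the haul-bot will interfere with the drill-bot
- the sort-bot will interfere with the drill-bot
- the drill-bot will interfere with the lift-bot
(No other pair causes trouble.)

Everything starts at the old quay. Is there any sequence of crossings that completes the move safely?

1. Drover goes to the new quay with the drill-bot and the paint-bot.
2. Drover goes back to the old quay alone.
3. Drover goes to the new quay with the scan-bot.
4. Drover goes back to the old quay alone.
5. Drover goes to the new quay with the haul-bot and the lift-bot.
6. Drover goes back to the old quay with the drill-bot.
7. Drover goes to the new quay with the drill-bot and the sort-bot.

Yes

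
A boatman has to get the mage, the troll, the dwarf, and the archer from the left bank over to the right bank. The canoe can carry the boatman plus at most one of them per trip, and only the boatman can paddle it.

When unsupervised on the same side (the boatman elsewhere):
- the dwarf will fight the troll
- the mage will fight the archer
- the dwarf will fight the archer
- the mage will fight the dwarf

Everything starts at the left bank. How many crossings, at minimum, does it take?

impossible

Whatever the first load, the items left behind include a forbidden pair without the boatman. No opening move is safe, so no plan exists.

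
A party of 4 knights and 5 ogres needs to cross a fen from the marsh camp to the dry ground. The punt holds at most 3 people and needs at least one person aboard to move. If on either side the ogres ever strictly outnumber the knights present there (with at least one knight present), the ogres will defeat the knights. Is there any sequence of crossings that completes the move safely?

No

The ogres already outnumber the knights at the marsh camp before anyone moves, so the starting position itself is disallowed.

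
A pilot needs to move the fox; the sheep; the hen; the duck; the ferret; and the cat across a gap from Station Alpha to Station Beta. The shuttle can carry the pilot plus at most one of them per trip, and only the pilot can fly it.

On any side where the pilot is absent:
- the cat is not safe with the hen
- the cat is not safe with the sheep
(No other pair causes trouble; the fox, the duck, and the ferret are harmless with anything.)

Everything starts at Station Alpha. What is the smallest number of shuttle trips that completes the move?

13

Counting alone: the pilot can take at most 1 across per trip to Station Beta, so moving all 6 needs at least 6 loaded trips out, with a return between consecutive ones — at least 11 crossings.
The safety rule pushes this higher. Following every safe sequence of crossings, the most of the 6 that can be at Station Beta as the shuttle arrives there on crossing 11 is 5 — never all 6.
So no plan with fewer than 13 crossings exists, and this one achieves 13:
1. Pilot goes to Station Beta with the cat.
2. Pilot goes back to Station Alpha alone.
3. Pilot goes to Station Beta with the fox.
4. Pilot goes back to Station Alpha alone.
5. Pilot goes to Station Beta with the sheep.
6. Pilot goes back to Station Alpha with the cat.
7. Pilot goes to Station Beta with the hen.
8. Pilot goes back to Station Alpha alone.
9. Pilot goes to Station Beta with the duck.
10. Pilot goes back to Station Alpha alone.
11. Pilot goes to Station Beta with the ferret.
12. Pilot goes back to Station Alpha alone.
13. Pilot goes to Station Beta with the cat.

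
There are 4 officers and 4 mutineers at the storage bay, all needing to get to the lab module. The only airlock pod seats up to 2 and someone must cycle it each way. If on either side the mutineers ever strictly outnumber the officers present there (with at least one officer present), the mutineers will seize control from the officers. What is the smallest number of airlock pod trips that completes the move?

impossible

Following every safe sequence of crossings from the start, the most of the 8 that can be at the lab module as the airlock pod arrives there on crossings 1, 3, 5 is 2, 3, 4 respectively; the best ever achieved is 4 of 8.
From crossing 7 on, no configuration arises that was not already reachable earlier: only 11 distinct safe configurations (who is on which side, and where the airlock pod is) can ever be reached, none of them has everyone across, and every continuation just revisits them. They are: 0 officers + 0 mutineers across (airlock pod back at the start); 0 officers + 1 mutineer across (airlock pod there); 0 officers + 1 mutineer across (airlock pod back at the start); 0 officers + 2 mutineers across (airlock pod there); 0 officers + 2 mutineers across (airlock pod back at the start); 0 officers + 3 mutineers across (airlock pod there); 0 officers + 3 mutineers across (airlock pod back at the start); 0 officers + 4 mutineers across (airlock pod there); 1 officer + 1 mutineer across (airlock pod there); 1 officer + 1 mutineer across (airlock pod back at the start); 2 officers + 2 mutineers across (airlock pod there). So no valid plan exists.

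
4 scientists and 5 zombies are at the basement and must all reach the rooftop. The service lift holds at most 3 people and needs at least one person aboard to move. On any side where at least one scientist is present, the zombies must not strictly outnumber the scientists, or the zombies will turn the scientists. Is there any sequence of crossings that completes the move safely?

No

The zombies already outnumber the scientists at the basement before anyone moves, so the starting position itself is disallowed.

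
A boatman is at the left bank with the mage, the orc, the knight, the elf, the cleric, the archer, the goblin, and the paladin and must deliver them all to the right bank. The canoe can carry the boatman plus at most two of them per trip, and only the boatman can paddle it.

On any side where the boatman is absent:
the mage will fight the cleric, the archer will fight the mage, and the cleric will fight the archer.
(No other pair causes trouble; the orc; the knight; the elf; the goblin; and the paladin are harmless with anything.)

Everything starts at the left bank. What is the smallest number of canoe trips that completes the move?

Counting alone: the boatman can take at most 2 across per trip to the right bank, so moving all 8 needs at least 4 loaded trips out, with a return between consecutive ones — at least 7 crossings.
The safety rule pushes this higher. Following every safe sequence of crossings, the most of the 8 that can be at the right bank as the canoe arrives there on crossings 7, 9, 11 is 5, 6, 7 respectively — never all 8.
So no plan with fewer than 13 crossings exists, and this one achieves 13:
1. Boatman goes to the right bank with the cleric and the mage.  [the left bank: the archer, the elf, the goblin, the knight, the orc, the paladin | the right bank: the cleric, the mage]
2. Boatman goes back to the left bank with the mage.  [the left bank: the archer, the elf, the goblin, the knight, the mage, the orc, the paladin | the right bank: the cleric]
3. Boatman goes to the right bank with the mage and the orc.  [the left bank: the archer, the elf, the goblin, the knight, the paladin | the right bank: the cleric, the mage, the orc]
4. Boatman goes back to the left bank with the mage.  [the left bank: the archer, the elf, the goblin, the knight, the mage, the paladin | the right bank: the cleric, the orc]
5. Boatman goes to the right bank with the knight and the mage.  [the left bank: the archer, the elf, the goblin, the paladin | the right bank: the cleric, the knight, the mage, the orc]
6. Boatman goes back to the left bank with the mage.  [the left bank: the archer, the elf, the goblin, the mage, the paladin | the right bank: the cleric, the knight, the orc]
7. Boatman goes to the right bank with the elf and the mage.  [the left bank: the archer, the goblin, the paladin | the right bank: the cleric, the elf, the knight, the mage, the orc]
8. Boatman goes back to the left bank with the mage.  [the left bank: the archer, the goblin, the mage, the paladin | the right bank: the cleric, the elf, the knight, the orc]
9. Boatman goes to the right bank with the goblin and the mage.  [the left bank: the archer, the paladin | the right bank: the cleric, the elf, the goblin, the knight, the mage, the orc]
10. Boatman goes back to the left bank with the mage.  [the left bank: the archer, the mage, the paladin | the right bank: the cleric, the elf, the goblin, the knight, the orc]
11. Boatman goes to the right bank with the mage and the paladin.  [the left bank: the archer | the right bank: the cleric, the elf, the goblin, the knight, the mage, the orc, the paladin]
12. Boatman goes back to the left bank with the mage.  [the left bank: the archer, the mage | the right bank: the cleric, the elf, the goblin, the knight, the orc, the paladin]
13. Boatman goes to the right bank with the archer and the mage.  [the left bank: — | the right bank: the archer, the cleric, the elf, the goblin, the knight, the mage, the orc, the paladin]

13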